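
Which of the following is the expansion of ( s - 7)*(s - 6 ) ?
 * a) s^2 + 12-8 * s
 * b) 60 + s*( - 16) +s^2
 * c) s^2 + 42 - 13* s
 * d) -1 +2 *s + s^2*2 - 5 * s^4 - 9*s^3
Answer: c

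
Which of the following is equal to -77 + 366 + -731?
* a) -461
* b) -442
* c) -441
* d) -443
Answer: b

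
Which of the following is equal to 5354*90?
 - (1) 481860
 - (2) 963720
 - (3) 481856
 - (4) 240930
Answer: 1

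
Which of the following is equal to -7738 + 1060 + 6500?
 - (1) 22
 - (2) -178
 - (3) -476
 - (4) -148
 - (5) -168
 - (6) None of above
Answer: 2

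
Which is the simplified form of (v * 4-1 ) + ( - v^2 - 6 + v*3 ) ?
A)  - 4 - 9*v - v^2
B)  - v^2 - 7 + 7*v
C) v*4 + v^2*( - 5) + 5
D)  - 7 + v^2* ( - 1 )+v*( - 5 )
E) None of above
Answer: B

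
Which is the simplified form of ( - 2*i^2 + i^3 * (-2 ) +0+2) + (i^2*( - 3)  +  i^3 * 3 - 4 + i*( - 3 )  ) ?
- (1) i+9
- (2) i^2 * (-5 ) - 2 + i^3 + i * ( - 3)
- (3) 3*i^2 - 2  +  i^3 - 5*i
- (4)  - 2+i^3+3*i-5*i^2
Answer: 2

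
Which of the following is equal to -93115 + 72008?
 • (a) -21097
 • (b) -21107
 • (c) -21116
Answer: b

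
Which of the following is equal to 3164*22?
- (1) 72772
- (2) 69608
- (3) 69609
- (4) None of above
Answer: 2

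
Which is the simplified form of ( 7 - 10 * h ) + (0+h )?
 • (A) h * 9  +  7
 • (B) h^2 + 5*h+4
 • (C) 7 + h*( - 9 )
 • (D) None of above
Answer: C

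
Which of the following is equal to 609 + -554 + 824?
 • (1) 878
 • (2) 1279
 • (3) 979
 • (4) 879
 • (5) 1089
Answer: 4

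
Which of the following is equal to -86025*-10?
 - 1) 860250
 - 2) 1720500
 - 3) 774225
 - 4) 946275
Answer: 1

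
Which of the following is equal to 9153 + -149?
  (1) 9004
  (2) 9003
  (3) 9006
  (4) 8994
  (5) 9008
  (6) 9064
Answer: 1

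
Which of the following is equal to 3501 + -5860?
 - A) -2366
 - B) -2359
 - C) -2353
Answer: B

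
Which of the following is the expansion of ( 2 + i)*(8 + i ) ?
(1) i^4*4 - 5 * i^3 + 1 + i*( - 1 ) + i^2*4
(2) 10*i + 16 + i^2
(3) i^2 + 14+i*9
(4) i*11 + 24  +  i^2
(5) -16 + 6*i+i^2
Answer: 2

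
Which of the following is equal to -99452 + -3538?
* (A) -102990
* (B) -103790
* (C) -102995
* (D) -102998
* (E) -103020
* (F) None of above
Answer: A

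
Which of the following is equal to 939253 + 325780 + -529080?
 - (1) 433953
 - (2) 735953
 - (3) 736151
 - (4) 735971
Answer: 2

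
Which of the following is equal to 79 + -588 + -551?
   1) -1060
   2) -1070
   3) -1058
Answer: 1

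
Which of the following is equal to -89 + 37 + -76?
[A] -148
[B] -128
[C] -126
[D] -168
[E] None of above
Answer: B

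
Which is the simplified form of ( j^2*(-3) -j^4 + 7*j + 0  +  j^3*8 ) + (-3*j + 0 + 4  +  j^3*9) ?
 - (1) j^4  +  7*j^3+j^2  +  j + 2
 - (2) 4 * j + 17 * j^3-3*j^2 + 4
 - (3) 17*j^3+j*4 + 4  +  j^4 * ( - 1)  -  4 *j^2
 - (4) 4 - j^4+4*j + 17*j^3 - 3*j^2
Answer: 4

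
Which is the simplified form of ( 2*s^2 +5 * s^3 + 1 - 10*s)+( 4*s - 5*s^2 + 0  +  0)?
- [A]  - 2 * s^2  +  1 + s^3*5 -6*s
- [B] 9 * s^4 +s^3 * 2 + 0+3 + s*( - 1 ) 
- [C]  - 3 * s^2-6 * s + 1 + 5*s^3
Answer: C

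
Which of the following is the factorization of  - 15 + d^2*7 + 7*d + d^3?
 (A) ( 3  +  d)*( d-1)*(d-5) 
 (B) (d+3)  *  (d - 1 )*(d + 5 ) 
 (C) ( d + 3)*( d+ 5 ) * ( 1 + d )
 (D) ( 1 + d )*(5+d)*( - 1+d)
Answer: B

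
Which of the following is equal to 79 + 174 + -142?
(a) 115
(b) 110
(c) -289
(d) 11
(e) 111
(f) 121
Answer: e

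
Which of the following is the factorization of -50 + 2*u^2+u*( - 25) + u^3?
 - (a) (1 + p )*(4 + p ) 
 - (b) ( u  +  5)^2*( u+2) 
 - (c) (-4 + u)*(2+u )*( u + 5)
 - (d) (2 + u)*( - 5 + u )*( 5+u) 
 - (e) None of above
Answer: d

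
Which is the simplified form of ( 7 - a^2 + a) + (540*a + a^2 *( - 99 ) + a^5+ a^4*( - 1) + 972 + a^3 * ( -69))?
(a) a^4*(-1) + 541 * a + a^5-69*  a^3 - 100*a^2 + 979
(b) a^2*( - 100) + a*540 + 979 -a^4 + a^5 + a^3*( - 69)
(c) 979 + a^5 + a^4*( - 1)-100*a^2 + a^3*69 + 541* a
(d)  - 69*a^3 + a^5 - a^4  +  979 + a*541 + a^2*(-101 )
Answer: a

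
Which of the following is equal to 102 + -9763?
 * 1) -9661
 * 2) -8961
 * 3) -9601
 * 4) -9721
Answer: 1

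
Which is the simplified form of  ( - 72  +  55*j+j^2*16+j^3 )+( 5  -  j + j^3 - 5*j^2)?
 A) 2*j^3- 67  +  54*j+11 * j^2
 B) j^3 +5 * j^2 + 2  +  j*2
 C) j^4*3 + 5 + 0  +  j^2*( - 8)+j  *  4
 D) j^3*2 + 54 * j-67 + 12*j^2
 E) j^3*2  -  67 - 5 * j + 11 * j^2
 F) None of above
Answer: A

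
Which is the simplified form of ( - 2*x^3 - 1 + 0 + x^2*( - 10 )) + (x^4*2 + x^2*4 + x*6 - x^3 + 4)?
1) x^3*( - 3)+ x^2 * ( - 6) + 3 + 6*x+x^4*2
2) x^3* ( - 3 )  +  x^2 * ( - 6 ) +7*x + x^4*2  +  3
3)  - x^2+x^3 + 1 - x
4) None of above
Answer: 1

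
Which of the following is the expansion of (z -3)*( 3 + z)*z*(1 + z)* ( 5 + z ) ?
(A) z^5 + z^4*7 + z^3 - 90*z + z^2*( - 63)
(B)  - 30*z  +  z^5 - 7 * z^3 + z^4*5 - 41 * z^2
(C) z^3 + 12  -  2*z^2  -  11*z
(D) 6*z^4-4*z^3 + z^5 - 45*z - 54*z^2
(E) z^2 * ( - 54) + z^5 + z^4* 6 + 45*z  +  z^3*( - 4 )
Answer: D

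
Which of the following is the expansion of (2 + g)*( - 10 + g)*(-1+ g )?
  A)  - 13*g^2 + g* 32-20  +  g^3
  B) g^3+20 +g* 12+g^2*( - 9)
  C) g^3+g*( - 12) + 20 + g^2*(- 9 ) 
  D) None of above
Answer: C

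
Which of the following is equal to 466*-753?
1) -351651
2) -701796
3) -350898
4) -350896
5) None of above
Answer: 3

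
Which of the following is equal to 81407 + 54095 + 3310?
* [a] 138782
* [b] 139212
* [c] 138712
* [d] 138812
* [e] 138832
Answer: d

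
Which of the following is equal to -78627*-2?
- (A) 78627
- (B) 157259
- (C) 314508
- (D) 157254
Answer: D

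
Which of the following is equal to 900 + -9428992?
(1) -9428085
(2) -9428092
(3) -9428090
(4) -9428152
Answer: 2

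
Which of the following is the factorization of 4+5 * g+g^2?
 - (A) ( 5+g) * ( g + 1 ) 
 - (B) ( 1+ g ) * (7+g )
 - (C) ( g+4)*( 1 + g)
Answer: C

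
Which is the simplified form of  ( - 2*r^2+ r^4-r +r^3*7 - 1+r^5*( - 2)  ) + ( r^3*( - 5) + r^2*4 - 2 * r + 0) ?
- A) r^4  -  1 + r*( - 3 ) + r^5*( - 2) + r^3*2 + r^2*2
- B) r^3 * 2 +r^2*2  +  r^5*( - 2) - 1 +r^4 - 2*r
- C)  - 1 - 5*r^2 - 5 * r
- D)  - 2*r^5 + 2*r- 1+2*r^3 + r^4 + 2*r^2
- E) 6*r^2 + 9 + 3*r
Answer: A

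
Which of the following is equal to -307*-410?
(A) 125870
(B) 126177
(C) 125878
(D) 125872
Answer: A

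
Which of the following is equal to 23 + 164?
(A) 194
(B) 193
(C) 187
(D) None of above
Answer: C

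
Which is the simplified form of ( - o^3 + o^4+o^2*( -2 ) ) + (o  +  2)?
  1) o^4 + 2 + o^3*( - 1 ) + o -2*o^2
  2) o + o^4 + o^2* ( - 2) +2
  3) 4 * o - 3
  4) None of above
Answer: 1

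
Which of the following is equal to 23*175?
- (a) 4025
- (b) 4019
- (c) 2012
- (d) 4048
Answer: a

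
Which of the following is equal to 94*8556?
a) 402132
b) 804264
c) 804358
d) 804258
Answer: b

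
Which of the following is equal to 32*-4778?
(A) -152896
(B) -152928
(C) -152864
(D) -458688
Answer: A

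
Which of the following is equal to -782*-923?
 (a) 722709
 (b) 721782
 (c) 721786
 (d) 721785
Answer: c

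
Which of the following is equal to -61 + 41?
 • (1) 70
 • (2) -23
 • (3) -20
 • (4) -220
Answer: 3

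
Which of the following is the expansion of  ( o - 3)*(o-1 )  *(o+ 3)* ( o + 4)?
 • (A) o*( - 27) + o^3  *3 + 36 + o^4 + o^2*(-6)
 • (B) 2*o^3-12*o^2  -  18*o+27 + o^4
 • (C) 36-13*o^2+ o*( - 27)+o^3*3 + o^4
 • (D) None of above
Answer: C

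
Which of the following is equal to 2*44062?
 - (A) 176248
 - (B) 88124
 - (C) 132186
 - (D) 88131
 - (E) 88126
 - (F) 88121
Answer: B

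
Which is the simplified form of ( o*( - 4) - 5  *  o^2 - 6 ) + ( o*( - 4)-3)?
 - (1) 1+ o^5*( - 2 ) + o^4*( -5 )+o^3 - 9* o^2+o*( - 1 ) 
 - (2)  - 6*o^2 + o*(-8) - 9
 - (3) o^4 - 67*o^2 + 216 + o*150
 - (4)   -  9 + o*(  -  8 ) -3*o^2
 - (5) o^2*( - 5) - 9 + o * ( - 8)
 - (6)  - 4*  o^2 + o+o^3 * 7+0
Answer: 5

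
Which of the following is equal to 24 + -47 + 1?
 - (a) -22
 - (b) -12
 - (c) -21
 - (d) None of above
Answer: a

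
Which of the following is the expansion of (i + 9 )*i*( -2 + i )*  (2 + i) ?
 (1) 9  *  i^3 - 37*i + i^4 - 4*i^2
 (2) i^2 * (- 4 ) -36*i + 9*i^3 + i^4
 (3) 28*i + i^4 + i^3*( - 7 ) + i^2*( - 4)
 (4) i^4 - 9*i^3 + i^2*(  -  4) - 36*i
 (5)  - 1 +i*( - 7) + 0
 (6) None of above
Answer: 2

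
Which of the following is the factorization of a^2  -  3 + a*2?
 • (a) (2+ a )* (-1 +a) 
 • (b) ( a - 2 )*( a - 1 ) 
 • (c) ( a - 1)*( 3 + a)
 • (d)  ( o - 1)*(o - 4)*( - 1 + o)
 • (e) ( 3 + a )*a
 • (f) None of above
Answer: c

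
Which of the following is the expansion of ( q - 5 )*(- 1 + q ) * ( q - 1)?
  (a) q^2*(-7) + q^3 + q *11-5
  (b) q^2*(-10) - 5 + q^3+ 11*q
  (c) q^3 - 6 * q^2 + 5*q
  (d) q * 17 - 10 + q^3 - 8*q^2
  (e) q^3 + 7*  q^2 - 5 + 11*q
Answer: a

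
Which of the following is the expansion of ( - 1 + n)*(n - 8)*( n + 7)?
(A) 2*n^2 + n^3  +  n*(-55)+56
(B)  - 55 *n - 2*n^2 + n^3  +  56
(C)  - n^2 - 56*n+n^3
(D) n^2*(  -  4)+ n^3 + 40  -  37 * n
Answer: B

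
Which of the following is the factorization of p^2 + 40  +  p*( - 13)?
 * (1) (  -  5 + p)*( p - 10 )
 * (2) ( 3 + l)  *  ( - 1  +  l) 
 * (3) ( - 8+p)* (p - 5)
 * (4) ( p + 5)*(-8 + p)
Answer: 3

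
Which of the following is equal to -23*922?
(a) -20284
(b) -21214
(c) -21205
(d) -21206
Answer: d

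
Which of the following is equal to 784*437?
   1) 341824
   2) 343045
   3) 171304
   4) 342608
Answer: 4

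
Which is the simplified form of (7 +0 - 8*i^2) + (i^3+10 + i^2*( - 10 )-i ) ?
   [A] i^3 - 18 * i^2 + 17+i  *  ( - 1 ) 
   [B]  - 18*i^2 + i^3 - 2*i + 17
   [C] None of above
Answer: A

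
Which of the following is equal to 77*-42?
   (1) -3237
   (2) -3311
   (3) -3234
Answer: 3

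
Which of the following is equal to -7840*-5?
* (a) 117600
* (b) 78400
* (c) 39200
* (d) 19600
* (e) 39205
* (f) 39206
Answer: c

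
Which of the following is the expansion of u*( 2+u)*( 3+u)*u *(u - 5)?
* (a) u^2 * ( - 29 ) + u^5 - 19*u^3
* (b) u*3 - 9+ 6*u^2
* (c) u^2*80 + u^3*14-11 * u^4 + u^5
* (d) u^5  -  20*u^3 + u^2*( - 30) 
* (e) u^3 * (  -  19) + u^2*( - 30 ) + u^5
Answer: e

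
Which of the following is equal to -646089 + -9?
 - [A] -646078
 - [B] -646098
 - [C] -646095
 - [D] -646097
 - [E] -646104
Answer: B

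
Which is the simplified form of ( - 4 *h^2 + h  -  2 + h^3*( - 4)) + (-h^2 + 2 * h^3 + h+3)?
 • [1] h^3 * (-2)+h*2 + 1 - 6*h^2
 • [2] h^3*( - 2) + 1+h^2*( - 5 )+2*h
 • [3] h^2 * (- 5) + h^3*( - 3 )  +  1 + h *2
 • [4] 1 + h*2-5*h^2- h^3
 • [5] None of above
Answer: 2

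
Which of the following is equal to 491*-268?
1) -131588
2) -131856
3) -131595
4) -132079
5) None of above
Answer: 1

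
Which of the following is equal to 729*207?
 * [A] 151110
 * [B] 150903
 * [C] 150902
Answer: B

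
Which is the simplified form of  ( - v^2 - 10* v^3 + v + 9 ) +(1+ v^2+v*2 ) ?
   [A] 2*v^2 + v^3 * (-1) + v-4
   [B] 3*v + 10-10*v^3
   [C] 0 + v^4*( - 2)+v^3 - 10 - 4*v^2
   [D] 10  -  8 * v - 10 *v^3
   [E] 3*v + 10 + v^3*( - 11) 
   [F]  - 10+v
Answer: B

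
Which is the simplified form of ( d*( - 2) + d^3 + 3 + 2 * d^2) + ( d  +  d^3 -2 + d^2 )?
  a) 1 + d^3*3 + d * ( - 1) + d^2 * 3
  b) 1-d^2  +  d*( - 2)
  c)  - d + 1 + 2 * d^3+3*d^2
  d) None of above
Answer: c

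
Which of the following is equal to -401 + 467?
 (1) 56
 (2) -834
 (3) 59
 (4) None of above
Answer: 4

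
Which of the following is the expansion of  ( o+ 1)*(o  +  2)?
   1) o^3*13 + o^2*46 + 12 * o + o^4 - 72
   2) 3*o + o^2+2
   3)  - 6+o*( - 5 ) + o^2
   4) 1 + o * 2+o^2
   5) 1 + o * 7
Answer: 2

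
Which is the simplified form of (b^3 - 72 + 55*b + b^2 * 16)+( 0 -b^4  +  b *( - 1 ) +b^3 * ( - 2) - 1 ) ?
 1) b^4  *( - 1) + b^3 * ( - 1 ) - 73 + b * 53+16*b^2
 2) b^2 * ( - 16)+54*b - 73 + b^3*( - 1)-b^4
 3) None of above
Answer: 3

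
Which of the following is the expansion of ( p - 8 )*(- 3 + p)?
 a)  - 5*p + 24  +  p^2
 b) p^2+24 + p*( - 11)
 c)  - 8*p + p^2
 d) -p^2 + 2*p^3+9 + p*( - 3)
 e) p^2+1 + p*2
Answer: b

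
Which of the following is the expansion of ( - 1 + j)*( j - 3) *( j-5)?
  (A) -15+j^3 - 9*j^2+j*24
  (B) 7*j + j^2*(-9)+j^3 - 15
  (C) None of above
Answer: C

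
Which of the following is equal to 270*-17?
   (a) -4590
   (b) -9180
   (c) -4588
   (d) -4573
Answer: a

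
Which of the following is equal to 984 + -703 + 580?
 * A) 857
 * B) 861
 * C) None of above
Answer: B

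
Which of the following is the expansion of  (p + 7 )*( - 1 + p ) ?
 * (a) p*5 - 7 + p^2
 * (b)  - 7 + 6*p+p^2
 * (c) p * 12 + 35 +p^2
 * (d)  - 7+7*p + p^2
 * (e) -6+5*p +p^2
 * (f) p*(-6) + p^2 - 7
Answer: b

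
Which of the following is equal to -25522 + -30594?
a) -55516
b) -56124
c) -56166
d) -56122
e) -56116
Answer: e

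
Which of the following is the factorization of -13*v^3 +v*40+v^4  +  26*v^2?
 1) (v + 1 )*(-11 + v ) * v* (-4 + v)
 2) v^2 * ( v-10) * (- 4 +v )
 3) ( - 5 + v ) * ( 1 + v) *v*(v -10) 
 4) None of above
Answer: 4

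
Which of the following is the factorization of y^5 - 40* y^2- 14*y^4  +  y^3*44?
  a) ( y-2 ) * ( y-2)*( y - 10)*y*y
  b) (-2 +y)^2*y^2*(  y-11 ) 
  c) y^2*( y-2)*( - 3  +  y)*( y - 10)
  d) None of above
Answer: a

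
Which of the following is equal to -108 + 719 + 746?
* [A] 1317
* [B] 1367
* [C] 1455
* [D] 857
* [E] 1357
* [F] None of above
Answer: E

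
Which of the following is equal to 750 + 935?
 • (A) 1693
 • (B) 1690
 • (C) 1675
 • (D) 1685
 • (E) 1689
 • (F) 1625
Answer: D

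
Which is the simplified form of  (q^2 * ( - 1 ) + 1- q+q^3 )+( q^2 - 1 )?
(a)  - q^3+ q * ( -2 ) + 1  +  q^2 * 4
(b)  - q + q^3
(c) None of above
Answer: b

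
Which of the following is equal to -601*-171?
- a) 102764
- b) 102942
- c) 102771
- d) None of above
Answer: c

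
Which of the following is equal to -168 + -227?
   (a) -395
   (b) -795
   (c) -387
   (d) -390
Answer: a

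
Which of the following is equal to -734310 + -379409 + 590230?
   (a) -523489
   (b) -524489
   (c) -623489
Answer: a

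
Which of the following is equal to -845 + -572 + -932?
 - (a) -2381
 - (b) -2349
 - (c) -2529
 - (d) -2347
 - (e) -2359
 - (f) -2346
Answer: b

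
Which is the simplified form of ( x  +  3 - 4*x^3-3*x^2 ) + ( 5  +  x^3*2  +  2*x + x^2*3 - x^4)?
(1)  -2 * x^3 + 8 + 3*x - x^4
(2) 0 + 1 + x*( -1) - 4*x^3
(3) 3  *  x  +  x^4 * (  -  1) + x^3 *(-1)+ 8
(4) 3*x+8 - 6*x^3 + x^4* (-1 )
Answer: 1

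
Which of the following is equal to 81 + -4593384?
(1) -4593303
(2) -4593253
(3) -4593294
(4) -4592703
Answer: 1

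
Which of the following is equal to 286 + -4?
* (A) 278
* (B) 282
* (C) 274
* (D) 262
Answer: B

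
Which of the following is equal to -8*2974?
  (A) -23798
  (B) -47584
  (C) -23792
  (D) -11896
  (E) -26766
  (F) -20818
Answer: C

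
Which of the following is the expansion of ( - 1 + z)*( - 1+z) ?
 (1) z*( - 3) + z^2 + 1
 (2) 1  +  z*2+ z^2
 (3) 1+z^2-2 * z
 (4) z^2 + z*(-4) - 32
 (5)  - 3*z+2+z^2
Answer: 3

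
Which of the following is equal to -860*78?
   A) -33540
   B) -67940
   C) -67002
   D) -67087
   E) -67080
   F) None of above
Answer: E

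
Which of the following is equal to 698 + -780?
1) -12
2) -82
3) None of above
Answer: 2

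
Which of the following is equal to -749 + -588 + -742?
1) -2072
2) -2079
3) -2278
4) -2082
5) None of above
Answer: 2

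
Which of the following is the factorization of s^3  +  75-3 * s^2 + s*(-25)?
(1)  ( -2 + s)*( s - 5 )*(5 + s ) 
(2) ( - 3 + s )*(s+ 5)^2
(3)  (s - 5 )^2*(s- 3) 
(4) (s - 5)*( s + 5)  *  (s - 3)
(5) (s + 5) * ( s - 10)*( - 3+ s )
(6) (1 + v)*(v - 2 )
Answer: 4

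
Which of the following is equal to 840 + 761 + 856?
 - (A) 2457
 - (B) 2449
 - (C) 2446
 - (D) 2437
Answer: A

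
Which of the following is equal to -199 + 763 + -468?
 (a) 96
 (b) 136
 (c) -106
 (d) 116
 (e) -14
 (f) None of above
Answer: a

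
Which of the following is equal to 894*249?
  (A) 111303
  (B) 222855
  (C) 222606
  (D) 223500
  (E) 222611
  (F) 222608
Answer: C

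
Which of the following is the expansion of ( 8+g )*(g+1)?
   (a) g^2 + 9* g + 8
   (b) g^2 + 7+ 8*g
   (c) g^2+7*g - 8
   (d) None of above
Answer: a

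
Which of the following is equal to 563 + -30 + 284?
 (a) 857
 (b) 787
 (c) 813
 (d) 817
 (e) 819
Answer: d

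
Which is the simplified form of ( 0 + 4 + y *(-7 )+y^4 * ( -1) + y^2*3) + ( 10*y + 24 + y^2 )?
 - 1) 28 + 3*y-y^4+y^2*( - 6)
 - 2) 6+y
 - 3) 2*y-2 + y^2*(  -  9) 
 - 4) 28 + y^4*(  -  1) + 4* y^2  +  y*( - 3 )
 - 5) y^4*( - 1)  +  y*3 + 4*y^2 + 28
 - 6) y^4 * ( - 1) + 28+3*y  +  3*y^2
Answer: 5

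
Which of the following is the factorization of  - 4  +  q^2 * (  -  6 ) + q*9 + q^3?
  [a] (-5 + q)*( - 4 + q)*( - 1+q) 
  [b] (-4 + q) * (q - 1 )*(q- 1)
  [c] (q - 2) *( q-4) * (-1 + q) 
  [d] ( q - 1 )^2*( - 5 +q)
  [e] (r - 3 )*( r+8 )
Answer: b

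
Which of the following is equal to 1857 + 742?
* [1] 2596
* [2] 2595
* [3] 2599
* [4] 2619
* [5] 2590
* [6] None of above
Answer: 3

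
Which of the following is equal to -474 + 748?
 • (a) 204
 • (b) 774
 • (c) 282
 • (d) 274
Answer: d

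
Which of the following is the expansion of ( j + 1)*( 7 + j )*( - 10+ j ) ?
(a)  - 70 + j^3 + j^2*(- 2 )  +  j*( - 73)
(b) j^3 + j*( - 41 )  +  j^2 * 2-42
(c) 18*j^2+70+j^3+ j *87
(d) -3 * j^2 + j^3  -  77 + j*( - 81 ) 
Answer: a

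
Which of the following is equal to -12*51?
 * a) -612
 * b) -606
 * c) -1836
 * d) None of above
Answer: a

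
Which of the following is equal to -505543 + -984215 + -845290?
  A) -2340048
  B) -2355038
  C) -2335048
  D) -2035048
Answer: C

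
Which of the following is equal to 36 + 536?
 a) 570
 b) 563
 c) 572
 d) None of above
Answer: c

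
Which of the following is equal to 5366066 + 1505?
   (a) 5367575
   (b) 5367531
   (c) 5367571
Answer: c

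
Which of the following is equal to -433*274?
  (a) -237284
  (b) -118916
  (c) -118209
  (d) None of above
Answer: d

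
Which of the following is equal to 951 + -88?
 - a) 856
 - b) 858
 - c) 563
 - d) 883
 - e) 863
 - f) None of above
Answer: e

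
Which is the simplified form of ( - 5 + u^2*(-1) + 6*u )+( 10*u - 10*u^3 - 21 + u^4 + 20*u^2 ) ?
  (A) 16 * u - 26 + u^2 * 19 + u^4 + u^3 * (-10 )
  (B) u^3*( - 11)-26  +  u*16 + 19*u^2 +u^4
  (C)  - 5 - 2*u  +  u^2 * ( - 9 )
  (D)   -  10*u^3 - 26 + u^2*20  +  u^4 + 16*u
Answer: A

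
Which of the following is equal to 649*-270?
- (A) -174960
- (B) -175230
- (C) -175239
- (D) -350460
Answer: B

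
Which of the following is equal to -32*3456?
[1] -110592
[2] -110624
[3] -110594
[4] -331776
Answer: 1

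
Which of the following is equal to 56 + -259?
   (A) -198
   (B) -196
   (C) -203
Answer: C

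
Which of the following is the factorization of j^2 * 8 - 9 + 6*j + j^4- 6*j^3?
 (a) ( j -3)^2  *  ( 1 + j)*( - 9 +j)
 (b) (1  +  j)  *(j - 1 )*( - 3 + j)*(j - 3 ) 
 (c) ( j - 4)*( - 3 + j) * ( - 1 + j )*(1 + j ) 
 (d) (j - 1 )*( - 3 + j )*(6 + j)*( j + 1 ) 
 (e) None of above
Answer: b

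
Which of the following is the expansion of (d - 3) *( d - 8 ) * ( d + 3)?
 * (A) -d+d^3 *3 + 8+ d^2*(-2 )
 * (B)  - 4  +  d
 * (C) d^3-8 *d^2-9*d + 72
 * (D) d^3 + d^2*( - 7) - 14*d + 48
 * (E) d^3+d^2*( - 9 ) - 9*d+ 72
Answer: C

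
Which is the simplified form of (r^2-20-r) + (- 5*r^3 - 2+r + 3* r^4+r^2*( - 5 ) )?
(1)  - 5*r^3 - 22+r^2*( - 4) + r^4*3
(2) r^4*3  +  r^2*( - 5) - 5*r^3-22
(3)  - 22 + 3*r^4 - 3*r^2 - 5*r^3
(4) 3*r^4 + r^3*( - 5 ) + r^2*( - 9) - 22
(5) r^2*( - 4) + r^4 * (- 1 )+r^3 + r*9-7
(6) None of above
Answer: 1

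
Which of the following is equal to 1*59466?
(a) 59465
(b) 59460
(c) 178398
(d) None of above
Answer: d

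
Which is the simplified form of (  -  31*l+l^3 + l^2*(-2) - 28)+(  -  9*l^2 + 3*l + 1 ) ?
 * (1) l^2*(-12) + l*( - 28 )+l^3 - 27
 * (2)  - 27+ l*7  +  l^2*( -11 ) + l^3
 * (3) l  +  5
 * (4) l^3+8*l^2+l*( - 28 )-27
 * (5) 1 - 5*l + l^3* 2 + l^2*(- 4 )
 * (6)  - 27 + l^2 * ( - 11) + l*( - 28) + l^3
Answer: 6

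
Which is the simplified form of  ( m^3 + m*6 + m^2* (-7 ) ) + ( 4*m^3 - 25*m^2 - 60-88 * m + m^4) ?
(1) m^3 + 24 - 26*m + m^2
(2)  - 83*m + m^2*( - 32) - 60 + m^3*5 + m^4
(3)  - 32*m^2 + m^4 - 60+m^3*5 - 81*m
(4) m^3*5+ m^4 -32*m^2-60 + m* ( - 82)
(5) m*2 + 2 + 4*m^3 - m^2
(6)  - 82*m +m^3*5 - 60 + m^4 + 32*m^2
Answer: 4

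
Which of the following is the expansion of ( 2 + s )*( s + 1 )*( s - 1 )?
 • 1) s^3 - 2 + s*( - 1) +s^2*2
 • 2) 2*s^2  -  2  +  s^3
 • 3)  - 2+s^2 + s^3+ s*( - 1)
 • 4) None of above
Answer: 1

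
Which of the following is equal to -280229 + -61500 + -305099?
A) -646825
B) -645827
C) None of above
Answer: C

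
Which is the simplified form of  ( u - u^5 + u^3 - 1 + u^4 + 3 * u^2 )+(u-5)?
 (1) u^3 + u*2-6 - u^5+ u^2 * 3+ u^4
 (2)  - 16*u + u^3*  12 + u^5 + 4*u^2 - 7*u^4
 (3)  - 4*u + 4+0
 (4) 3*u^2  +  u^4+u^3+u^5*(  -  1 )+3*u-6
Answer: 1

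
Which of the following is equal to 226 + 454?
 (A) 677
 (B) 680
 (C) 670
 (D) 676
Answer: B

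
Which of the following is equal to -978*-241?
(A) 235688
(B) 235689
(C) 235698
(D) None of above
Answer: C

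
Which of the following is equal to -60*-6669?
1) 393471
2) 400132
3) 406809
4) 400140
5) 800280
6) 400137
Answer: 4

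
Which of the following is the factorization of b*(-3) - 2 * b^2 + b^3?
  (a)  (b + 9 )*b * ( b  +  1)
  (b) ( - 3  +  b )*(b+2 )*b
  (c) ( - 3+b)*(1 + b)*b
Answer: c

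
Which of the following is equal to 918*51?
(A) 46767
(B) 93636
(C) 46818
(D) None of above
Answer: C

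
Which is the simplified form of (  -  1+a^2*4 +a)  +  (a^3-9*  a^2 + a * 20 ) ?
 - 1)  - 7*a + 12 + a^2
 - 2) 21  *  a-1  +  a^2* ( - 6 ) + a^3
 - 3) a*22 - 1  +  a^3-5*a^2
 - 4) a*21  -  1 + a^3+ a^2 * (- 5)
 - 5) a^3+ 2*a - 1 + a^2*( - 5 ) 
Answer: 4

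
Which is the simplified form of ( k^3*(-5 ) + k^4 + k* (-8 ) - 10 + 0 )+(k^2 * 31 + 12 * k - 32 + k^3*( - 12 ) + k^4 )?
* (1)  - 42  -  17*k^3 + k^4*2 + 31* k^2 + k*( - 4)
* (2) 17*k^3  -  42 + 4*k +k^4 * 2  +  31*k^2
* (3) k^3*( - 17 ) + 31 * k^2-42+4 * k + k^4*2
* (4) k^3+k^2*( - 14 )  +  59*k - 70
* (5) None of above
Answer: 3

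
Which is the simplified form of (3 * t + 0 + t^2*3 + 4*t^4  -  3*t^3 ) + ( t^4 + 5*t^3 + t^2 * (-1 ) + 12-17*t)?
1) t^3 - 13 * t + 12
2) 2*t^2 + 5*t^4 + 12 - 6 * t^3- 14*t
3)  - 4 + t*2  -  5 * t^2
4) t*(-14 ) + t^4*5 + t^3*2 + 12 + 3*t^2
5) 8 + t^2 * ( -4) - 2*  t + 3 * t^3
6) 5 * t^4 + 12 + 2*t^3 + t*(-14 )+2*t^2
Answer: 6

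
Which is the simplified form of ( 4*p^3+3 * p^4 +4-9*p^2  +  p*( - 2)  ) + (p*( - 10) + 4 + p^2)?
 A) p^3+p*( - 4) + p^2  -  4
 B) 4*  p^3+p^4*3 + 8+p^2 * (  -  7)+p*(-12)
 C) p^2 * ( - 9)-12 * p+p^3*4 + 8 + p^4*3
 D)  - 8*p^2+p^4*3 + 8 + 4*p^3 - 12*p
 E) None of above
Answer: D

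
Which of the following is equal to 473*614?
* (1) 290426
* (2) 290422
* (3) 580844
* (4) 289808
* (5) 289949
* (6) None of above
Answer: 2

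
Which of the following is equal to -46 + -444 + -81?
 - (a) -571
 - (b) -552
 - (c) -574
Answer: a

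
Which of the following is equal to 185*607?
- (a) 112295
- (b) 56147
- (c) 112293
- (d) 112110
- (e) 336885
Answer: a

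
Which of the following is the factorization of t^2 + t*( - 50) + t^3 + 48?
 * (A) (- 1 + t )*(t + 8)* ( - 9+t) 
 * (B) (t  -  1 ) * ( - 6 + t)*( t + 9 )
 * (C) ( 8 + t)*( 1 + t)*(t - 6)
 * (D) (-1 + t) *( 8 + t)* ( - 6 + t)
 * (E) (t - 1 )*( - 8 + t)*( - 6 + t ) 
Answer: D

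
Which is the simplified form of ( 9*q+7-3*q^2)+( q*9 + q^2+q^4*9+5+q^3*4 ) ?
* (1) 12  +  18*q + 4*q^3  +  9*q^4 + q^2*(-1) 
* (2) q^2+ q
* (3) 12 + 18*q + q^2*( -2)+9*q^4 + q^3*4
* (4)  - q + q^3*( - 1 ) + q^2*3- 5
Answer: 3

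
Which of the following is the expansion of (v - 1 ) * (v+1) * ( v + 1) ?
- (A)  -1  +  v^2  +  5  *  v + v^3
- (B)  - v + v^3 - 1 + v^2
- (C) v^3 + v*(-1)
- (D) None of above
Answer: B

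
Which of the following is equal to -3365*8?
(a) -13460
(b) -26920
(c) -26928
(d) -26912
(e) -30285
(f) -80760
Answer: b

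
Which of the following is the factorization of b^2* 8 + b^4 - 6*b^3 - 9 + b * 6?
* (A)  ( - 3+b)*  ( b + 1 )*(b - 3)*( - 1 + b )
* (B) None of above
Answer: A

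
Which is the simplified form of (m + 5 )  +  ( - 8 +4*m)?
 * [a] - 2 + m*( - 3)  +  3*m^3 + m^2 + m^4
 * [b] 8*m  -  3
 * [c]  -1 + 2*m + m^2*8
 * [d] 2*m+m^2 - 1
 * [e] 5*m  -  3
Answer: e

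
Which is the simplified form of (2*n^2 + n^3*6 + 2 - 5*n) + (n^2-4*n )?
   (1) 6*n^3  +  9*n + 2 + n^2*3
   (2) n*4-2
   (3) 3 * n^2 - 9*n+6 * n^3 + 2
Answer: 3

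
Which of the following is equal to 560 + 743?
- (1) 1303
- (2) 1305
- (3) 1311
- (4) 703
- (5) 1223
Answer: 1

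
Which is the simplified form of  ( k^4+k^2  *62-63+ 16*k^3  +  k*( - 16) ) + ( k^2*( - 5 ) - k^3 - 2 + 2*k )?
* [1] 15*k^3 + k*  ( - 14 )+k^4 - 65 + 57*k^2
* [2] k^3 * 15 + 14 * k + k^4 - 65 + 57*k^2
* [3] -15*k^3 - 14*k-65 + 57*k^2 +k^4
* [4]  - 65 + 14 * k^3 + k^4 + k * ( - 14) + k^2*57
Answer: 1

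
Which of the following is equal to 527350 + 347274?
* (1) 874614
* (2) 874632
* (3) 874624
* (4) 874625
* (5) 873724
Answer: 3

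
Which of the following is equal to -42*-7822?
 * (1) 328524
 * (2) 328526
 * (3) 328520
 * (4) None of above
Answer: 1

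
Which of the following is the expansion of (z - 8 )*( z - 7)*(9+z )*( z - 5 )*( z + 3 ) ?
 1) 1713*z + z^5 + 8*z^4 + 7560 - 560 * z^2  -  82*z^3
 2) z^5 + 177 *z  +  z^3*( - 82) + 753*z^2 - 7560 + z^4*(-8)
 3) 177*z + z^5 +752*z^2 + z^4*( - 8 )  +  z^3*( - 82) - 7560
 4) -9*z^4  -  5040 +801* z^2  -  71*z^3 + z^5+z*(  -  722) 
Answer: 3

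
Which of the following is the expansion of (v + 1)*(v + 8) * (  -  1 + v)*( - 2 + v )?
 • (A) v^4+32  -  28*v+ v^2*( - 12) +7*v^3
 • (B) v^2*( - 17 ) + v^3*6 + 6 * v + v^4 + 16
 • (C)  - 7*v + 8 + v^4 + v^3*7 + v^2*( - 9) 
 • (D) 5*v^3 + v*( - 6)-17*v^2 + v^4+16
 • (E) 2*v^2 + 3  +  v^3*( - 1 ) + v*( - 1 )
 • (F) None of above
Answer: F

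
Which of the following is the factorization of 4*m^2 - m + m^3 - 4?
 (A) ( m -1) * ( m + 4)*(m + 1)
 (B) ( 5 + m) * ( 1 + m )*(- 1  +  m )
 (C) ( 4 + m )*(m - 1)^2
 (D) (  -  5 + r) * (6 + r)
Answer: A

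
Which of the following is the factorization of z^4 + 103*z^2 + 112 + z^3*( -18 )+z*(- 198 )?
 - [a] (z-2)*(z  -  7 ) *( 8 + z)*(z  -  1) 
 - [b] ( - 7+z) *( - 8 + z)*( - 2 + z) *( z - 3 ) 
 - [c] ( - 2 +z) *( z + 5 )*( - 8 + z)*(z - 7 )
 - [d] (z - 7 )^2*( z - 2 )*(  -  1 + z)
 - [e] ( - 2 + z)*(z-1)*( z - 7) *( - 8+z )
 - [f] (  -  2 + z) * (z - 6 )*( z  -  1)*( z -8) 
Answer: e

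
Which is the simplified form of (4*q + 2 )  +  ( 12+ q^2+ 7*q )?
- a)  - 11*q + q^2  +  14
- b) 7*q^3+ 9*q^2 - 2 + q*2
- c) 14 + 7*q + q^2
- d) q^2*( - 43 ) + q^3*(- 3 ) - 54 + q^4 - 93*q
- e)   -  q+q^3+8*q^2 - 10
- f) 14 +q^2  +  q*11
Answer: f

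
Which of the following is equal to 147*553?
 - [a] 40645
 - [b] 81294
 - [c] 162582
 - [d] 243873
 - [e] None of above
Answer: e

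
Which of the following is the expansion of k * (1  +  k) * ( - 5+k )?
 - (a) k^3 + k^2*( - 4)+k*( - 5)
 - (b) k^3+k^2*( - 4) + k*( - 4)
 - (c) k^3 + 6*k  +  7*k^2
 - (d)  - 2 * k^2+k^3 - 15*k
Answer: a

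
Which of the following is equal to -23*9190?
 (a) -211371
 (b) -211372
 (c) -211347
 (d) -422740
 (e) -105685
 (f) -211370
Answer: f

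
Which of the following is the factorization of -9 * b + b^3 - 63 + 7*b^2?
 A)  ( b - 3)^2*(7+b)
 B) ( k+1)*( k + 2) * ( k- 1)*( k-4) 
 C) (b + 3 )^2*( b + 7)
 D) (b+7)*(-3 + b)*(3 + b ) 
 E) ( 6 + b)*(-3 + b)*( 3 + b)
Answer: D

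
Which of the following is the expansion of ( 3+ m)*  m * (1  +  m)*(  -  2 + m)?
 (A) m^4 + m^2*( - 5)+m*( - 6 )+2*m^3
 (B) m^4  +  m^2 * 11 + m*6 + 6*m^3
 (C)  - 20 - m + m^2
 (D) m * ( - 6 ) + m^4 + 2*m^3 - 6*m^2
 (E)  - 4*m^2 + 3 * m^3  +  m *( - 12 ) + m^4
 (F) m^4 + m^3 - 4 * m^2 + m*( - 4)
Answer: A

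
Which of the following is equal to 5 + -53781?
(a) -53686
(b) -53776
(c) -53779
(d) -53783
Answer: b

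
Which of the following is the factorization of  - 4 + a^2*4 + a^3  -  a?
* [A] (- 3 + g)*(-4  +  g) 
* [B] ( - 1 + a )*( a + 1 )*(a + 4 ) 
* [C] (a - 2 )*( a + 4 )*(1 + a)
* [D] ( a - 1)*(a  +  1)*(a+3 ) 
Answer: B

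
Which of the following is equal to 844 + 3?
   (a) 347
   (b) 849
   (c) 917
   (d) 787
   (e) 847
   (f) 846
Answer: e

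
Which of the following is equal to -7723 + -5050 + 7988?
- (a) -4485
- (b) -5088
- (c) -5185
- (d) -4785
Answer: d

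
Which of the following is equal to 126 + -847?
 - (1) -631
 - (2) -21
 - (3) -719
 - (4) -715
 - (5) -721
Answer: 5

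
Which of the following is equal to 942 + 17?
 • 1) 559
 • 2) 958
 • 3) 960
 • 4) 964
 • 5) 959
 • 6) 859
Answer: 5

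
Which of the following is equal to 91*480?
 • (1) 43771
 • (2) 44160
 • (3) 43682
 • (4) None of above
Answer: 4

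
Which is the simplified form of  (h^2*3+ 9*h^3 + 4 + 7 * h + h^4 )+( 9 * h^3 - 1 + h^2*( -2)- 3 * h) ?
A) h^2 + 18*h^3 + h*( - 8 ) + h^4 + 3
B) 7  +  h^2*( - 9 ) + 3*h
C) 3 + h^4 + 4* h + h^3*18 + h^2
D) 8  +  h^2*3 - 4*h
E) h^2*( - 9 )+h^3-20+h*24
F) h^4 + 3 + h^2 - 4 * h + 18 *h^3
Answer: C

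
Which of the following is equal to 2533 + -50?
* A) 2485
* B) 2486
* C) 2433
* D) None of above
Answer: D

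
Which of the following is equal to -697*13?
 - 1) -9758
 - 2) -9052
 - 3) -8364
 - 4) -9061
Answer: 4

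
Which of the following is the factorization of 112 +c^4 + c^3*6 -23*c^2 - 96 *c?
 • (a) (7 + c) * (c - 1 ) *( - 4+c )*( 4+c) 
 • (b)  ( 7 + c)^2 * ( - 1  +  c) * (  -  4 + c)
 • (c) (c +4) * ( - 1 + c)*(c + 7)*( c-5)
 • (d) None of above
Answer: a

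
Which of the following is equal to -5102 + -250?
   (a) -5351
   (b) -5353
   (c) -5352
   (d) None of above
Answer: c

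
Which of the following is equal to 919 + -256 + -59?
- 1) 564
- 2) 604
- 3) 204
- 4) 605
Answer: 2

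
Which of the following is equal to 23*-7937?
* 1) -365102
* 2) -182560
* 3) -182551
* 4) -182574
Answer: 3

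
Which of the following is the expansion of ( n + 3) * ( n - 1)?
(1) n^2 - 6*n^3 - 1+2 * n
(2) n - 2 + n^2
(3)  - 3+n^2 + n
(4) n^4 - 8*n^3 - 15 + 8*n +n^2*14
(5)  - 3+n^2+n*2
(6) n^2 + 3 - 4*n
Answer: 5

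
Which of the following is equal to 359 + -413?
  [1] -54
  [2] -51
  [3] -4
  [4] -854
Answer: 1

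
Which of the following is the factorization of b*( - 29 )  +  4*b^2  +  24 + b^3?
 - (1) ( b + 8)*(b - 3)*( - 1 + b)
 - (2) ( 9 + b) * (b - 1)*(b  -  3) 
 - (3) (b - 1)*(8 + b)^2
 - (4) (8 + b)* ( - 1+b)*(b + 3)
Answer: 1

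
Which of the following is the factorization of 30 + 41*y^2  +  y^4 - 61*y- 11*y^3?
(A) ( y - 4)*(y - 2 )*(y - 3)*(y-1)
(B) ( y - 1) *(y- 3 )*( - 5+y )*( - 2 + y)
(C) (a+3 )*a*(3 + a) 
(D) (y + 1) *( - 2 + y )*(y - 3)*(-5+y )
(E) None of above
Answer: B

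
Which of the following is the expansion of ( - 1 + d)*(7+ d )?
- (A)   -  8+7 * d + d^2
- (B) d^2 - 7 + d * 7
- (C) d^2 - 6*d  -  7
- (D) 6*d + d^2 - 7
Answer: D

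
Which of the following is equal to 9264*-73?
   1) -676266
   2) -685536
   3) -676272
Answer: 3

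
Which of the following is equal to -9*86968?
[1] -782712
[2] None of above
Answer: 1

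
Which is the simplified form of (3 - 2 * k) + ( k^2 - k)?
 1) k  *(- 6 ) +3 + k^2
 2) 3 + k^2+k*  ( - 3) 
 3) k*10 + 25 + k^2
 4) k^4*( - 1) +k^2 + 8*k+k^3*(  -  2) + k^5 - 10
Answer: 2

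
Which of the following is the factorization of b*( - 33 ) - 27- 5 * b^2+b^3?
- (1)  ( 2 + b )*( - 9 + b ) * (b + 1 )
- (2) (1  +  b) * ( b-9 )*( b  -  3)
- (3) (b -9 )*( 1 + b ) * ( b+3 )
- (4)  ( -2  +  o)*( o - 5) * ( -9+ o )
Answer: 3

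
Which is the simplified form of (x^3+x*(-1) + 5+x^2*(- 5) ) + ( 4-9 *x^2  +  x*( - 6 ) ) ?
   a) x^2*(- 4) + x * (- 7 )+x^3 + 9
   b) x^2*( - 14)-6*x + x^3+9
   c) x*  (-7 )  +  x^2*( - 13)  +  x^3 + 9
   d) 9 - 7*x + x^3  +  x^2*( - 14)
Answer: d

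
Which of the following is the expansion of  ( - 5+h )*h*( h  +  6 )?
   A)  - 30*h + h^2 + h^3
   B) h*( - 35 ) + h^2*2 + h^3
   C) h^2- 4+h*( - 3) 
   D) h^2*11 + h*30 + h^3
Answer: A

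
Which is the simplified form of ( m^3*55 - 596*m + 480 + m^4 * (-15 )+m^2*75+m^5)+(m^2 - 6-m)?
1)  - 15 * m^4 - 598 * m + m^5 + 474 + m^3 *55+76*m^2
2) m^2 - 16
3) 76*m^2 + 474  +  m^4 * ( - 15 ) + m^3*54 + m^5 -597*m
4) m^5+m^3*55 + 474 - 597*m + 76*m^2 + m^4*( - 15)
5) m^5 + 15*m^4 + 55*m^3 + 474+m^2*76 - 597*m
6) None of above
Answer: 4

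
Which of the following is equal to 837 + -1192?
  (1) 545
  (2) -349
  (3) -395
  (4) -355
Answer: 4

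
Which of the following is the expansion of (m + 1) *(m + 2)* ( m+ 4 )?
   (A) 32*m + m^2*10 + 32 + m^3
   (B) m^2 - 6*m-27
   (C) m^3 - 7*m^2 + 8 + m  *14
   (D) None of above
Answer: D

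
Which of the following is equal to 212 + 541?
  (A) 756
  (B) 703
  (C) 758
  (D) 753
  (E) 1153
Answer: D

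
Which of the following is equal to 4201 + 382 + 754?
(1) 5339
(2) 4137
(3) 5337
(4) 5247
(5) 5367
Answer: 3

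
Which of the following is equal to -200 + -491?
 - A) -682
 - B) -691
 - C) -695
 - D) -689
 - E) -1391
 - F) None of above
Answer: B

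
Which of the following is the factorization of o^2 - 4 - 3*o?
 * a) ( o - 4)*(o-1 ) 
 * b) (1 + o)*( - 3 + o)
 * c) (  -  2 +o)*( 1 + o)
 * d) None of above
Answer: d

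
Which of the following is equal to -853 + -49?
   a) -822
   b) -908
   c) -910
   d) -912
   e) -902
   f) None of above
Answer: e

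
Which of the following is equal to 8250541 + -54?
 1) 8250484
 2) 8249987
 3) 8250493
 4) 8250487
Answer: 4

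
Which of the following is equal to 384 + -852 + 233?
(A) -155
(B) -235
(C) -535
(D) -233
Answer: B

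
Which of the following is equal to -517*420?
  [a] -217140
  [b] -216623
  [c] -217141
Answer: a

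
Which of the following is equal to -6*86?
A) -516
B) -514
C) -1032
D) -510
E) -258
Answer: A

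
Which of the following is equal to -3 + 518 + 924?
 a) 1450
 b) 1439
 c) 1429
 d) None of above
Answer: b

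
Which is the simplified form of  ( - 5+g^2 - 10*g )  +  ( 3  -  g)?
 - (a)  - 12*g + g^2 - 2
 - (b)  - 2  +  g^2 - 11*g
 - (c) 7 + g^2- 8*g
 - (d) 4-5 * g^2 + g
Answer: b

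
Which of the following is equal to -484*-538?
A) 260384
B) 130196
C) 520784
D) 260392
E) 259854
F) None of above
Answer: D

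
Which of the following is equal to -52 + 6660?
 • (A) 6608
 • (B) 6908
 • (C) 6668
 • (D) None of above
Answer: A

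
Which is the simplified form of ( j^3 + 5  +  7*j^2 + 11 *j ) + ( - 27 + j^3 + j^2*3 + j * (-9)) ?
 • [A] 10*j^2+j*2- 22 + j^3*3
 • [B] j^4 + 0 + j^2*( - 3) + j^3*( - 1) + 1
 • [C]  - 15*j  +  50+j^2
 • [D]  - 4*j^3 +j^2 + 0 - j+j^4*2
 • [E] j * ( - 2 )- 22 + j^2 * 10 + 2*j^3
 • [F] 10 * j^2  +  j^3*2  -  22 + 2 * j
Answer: F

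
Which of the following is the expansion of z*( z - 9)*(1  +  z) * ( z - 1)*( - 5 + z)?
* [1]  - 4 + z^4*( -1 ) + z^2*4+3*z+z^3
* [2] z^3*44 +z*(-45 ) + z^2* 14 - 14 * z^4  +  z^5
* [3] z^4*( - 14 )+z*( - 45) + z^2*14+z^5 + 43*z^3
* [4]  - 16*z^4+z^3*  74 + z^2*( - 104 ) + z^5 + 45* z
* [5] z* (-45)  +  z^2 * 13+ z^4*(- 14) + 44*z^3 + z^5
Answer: 2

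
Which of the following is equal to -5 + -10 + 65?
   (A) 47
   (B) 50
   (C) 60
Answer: B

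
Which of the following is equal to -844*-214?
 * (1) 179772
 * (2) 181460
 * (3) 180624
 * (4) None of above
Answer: 4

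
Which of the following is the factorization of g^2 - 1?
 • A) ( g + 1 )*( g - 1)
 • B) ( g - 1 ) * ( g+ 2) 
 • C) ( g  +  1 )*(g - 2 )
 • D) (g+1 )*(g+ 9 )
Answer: A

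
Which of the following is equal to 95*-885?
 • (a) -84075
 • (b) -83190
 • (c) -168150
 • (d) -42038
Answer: a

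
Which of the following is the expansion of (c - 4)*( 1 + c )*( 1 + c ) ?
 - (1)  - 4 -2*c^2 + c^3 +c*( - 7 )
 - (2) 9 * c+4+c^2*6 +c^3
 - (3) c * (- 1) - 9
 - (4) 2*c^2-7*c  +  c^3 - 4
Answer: 1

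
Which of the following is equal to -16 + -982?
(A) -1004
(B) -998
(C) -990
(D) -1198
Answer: B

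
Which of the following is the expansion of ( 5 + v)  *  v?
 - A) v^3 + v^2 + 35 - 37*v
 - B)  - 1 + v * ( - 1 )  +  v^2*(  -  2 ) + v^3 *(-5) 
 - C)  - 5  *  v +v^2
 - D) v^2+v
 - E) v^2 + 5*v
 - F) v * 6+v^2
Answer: E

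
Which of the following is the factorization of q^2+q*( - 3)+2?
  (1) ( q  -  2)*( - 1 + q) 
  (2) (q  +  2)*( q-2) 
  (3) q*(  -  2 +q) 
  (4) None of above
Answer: 1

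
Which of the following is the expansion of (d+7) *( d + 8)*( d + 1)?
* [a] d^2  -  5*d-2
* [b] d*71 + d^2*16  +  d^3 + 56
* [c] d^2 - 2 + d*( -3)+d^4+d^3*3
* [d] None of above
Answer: b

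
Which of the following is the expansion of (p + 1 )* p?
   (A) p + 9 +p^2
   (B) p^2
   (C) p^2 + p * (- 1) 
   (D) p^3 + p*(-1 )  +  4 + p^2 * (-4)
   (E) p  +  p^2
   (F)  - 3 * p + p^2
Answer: E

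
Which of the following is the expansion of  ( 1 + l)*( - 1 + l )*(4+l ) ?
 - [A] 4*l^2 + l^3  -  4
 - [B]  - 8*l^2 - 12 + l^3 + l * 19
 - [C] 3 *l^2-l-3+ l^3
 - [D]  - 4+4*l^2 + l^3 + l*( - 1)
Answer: D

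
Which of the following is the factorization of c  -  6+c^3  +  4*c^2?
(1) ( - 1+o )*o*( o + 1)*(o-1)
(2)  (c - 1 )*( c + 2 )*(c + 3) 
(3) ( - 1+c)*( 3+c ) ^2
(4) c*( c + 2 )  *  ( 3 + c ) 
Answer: 2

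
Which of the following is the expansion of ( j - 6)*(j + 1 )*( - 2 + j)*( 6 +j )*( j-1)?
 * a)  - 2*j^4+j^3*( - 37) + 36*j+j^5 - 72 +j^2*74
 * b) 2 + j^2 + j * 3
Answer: a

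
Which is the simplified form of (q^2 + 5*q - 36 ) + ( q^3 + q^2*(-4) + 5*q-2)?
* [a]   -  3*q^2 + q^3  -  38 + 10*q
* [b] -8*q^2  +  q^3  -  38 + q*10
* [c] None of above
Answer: a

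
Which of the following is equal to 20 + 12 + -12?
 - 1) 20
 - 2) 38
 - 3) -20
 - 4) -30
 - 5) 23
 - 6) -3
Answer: 1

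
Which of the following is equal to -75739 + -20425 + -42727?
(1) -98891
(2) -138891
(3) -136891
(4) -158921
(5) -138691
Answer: 2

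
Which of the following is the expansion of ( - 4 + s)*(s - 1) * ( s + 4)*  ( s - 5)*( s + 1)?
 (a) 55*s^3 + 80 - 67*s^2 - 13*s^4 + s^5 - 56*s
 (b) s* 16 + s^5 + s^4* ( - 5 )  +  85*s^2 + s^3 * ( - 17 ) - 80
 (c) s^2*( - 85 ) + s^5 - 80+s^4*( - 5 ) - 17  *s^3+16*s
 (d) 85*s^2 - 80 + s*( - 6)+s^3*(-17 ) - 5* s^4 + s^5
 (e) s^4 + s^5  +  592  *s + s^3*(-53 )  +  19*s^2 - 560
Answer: b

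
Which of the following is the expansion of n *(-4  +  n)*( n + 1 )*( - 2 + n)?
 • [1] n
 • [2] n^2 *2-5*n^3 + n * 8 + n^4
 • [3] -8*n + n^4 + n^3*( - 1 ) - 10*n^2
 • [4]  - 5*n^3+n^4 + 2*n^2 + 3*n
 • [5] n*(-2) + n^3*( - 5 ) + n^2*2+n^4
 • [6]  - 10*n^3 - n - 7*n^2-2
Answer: 2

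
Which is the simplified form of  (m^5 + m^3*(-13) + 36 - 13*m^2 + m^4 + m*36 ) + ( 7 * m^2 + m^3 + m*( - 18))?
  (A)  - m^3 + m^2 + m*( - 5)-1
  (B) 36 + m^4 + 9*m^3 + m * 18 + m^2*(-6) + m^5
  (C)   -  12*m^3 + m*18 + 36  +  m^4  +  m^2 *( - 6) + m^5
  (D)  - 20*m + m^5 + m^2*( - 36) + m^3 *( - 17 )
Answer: C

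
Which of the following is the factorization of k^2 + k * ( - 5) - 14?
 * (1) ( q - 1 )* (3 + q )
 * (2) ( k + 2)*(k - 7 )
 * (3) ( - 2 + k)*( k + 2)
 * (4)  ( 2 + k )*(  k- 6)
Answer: 2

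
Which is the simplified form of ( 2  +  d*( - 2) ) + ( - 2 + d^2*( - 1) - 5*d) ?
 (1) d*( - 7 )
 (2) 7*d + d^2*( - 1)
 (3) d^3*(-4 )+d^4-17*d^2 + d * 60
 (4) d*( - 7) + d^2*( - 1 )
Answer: 4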